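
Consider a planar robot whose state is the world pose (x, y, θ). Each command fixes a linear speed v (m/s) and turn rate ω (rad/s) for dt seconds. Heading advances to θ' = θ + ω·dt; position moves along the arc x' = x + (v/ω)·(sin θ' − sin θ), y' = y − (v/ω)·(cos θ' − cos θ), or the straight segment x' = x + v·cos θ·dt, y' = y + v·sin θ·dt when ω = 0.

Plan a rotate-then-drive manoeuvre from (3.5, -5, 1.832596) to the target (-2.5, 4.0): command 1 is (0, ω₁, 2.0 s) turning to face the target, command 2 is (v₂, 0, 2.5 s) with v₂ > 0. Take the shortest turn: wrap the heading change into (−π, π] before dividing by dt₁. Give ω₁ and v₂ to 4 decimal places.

ω₁ = 0.1631, v₂ = 4.3267

heading to target = atan2(4−-5, -2.5−3.5) = 2.1588
Δθ = wrap(2.1588 − 1.8326) = 0.3262; ω₁ = Δθ/dt₁ = 0.1631
distance = √((-2.5−3.5)² + (4−-5)²) = 10.8167; v₂ = distance/dt₂ = 4.3267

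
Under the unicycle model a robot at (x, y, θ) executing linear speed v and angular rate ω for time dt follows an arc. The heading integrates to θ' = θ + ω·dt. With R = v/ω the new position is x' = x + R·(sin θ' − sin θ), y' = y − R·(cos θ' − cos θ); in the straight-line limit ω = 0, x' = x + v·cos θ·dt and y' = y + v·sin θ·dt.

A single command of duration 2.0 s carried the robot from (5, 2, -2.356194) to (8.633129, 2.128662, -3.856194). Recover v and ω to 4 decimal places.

v = -2.0000, ω = -0.7500

Δθ = -3.856194 − -2.356194 = -1.500000
ω = Δθ/dt = -1.500000/2.0 = -0.7500
R = Δx/(sin θ' − sin θ) = 2.6667
v = R·ω = 2.6667·-0.7500 = -2.0000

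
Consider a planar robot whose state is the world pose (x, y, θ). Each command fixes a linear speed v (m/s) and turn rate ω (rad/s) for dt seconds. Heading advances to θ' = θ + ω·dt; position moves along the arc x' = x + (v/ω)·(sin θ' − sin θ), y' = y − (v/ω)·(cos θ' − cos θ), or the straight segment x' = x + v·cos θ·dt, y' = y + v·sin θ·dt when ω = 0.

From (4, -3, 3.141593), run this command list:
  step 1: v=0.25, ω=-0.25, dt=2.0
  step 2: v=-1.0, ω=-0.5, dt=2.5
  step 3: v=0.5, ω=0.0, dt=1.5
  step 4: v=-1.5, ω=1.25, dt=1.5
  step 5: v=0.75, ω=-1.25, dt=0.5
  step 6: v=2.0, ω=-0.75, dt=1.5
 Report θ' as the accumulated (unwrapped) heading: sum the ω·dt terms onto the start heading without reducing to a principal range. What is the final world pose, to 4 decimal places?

(4.2470, -3.1023, 1.5166)

step 1: θ'=2.6416 (R=-1.0000) → pose (3.5206, -2.8776, 2.6416)
step 2: θ'=1.3916 (R=2.0000) → pose (4.5297, -4.9892, 1.3916)
step 3: θ'=1.3916 (straight) → pose (4.6634, -4.2513, 1.3916)
step 4: θ'=3.2666 (R=-1.2000) → pose (5.9938, -5.6558, 3.2666)
step 5: θ'=2.6416 (R=-0.6000) → pose (5.6313, -5.5870, 2.6416)
step 6: θ'=1.5166 (R=-2.6667) → pose (4.2470, -3.1023, 1.5166)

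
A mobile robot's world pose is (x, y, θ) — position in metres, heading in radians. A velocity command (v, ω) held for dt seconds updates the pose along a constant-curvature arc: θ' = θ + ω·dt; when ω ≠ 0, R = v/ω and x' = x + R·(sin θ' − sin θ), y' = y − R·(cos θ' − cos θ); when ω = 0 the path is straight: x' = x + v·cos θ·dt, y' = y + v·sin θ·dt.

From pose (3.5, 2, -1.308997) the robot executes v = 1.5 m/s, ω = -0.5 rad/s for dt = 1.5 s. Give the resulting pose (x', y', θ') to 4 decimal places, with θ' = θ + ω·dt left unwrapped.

(3.2518, -0.1836, -2.0590)

θ' = -1.3090 + -0.5·1.5 = -2.0590
R = v/ω = 1.5/-0.5 = -3.0000
x' = 3.5 + -3.0000·(sin -2.0590 − sin -1.3090) = 3.2518
y' = 2 − -3.0000·(cos -2.0590 − cos -1.3090) = -0.1836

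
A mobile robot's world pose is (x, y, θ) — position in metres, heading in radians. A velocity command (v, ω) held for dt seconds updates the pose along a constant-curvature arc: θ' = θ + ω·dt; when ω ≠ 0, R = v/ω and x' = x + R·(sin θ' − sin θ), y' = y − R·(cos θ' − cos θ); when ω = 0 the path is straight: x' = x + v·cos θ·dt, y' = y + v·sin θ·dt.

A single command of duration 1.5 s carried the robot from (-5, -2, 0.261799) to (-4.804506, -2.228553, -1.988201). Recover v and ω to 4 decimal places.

v = 0.2500, ω = -1.5000

Δθ = -1.988201 − 0.261799 = -2.250000
ω = Δθ/dt = -2.250000/1.5 = -1.5000
R = −Δy/(cos θ' − cos θ) = -0.1667
v = R·ω = -0.1667·-1.5000 = 0.2500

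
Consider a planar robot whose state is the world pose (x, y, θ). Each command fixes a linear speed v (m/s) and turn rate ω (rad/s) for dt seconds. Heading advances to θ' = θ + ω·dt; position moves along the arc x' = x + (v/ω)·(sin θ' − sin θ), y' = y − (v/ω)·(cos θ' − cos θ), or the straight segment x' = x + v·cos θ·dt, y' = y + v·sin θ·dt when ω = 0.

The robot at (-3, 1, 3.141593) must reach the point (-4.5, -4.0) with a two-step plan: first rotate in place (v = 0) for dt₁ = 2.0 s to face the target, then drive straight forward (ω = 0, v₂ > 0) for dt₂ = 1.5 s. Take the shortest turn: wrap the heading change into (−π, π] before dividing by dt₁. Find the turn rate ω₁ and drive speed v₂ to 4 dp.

heading to target = atan2(-4−1, -4.5−-3) = -1.8623
Δθ = wrap(-1.8623 − 3.1416) = 1.2793; ω₁ = Δθ/dt₁ = 0.6397
distance = √((-4.5−-3)² + (-4−1)²) = 5.2202; v₂ = distance/dt₂ = 3.4801

ω₁ = 0.6397, v₂ = 3.4801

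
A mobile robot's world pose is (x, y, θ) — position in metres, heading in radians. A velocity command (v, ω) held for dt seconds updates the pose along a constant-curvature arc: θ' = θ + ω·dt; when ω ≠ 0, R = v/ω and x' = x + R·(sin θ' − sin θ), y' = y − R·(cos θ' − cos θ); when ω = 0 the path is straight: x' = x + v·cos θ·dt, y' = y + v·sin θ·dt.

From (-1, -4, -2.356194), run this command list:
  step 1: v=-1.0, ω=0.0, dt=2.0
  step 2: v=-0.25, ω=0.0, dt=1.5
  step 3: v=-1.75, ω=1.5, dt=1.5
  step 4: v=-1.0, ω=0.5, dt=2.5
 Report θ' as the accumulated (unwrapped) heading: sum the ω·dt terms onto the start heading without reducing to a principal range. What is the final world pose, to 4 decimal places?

step 1: θ'=-2.3562 (straight) → pose (0.4142, -2.5858, -2.3562)
step 2: θ'=-2.3562 (straight) → pose (0.6794, -2.3206, -2.3562)
step 3: θ'=-0.1062 (R=-1.1667) → pose (-0.0219, -0.3356, -0.1062)
step 4: θ'=1.1438 (R=-2.0000) → pose (-2.0543, -1.4960, 1.1438)

(-2.0543, -1.4960, 1.1438)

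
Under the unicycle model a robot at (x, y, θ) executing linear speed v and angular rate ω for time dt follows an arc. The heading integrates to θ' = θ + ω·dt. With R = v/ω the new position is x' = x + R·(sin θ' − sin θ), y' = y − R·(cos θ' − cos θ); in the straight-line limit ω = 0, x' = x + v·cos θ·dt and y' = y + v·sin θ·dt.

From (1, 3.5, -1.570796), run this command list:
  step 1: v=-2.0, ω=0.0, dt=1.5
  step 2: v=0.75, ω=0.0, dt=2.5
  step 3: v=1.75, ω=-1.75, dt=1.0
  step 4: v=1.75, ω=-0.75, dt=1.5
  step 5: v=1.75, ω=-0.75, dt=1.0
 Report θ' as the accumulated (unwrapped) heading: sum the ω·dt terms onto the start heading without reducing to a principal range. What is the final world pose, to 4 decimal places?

step 1: θ'=-1.5708 (straight) → pose (1.0000, 6.5000, -1.5708)
step 2: θ'=-1.5708 (straight) → pose (1.0000, 4.6250, -1.5708)
step 3: θ'=-3.3208 (R=-1.0000) → pose (-0.1782, 3.6410, -3.3208)
step 4: θ'=-4.4458 (R=-2.3333) → pose (-2.0132, 5.3223, -4.4458)
step 5: θ'=-5.1958 (R=-2.3333) → pose (-1.8283, 7.0215, -5.1958)

(-1.8283, 7.0215, -5.1958)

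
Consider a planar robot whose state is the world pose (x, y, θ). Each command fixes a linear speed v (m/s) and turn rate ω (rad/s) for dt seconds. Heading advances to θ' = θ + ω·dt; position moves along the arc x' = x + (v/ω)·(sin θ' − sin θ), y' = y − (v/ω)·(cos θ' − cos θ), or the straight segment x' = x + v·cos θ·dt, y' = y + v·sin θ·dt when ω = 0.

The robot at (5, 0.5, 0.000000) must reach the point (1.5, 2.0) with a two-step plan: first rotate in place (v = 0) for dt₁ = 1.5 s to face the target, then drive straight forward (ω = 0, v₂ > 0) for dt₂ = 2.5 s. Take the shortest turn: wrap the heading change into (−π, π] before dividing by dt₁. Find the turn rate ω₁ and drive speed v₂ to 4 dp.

heading to target = atan2(2−0.5, 1.5−5) = 2.7367
Δθ = wrap(2.7367 − 0.0000) = 2.7367; ω₁ = Δθ/dt₁ = 1.8245
distance = √((1.5−5)² + (2−0.5)²) = 3.8079; v₂ = distance/dt₂ = 1.5232

ω₁ = 1.8245, v₂ = 1.5232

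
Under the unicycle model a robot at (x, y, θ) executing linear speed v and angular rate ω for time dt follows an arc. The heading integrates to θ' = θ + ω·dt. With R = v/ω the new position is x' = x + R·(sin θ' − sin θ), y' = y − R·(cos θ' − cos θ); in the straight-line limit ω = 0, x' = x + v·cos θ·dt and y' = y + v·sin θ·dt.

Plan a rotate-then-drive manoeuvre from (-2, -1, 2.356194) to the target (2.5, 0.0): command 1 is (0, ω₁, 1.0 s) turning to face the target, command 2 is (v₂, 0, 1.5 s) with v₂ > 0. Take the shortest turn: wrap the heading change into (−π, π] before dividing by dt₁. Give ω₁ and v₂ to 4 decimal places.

ω₁ = -2.1375, v₂ = 3.0732

heading to target = atan2(0−-1, 2.5−-2) = 0.2187
Δθ = wrap(0.2187 − 2.3562) = -2.1375; ω₁ = Δθ/dt₁ = -2.1375
distance = √((2.5−-2)² + (0−-1)²) = 4.6098; v₂ = distance/dt₂ = 3.0732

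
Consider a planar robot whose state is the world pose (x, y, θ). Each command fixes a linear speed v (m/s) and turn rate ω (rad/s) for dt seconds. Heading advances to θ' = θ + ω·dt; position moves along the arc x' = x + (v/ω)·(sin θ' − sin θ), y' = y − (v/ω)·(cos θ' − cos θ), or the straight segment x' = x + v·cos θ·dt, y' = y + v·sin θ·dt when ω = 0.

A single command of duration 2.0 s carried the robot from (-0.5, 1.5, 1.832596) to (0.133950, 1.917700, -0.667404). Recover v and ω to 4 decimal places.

Δθ = -0.667404 − 1.832596 = -2.500000
ω = Δθ/dt = -2.500000/2.0 = -1.2500
R = Δx/(sin θ' − sin θ) = -0.4000
v = R·ω = -0.4000·-1.2500 = 0.5000

v = 0.5000, ω = -1.2500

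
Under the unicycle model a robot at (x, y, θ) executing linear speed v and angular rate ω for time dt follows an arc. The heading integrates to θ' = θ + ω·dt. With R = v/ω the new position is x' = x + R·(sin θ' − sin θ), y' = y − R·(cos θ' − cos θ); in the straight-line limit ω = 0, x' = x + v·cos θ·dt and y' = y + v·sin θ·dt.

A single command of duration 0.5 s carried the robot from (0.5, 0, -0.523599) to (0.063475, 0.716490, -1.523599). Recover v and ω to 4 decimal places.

Δθ = -1.523599 − -0.523599 = -1.000000
ω = Δθ/dt = -1.000000/0.5 = -2.0000
R = −Δy/(cos θ' − cos θ) = 0.8750
v = R·ω = 0.8750·-2.0000 = -1.7500

v = -1.7500, ω = -2.0000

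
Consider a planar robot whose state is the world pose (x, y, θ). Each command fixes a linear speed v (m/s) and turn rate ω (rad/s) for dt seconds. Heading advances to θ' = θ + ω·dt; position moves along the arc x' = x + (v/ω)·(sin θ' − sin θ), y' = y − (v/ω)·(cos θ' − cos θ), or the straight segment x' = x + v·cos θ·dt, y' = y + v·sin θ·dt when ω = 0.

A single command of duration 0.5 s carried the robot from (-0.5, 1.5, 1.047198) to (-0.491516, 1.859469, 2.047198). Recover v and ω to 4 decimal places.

Δθ = 2.047198 − 1.047198 = 1.000000
ω = Δθ/dt = 1.000000/0.5 = 2.0000
R = −Δy/(cos θ' − cos θ) = 0.3750
v = R·ω = 0.3750·2.0000 = 0.7500

v = 0.7500, ω = 2.0000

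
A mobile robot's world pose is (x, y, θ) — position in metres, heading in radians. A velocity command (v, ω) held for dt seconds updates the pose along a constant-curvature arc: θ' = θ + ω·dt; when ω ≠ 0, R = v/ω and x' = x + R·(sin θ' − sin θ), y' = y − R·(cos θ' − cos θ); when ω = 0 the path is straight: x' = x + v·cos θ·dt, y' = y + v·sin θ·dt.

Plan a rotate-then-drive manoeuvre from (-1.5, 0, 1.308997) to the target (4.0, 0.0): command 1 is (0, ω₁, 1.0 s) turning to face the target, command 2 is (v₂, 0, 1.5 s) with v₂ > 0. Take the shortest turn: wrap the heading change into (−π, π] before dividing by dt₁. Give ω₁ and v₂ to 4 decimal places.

ω₁ = -1.3090, v₂ = 3.6667

heading to target = atan2(0−0, 4−-1.5) = 0.0000
Δθ = wrap(0.0000 − 1.3090) = -1.3090; ω₁ = Δθ/dt₁ = -1.3090
distance = √((4−-1.5)² + (0−0)²) = 5.5000; v₂ = distance/dt₂ = 3.6667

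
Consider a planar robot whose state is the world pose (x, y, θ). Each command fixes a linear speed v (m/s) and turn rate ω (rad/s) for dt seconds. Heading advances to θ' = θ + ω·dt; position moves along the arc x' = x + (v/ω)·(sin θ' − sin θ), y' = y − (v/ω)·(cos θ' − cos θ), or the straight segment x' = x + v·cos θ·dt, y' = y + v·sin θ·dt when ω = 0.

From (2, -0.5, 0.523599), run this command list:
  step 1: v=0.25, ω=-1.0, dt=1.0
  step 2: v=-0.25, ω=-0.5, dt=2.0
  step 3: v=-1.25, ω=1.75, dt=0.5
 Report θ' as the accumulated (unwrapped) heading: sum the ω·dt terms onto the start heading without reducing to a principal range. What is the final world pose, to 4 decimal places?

(1.6642, 0.4245, -0.6014)

step 1: θ'=-0.4764 (R=-0.2500) → pose (2.2396, -0.4943, -0.4764)
step 2: θ'=-1.4764 (R=0.5000) → pose (1.9712, -0.0971, -1.4764)
step 3: θ'=-0.6014 (R=-0.7143) → pose (1.6642, 0.4245, -0.6014)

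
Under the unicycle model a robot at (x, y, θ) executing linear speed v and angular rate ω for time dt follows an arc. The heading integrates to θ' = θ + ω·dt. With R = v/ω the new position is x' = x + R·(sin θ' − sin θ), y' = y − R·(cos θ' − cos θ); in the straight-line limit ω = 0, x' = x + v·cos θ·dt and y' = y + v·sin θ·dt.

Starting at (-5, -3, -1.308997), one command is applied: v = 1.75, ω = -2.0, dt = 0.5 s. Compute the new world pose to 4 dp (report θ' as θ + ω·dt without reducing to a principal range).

(-5.1980, -3.8153, -2.3090)

θ' = -1.3090 + -2.0·0.5 = -2.3090
R = v/ω = 1.75/-2.0 = -0.8750
x' = -5 + -0.8750·(sin -2.3090 − sin -1.3090) = -5.1980
y' = -3 − -0.8750·(cos -2.3090 − cos -1.3090) = -3.8153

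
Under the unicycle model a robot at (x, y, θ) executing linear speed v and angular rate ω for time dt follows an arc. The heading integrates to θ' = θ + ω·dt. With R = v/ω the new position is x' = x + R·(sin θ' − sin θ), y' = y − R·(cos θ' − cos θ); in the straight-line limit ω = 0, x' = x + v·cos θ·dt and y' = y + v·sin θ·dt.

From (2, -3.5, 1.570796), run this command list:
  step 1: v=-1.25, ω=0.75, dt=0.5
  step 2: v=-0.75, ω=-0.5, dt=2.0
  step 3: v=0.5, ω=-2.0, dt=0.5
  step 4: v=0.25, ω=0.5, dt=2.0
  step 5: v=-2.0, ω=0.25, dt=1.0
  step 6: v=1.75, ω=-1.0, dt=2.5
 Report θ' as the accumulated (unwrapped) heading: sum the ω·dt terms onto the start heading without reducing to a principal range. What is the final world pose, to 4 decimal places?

(4.9456, -7.1580, -1.3042)

step 1: θ'=1.9458 (R=-1.6667) → pose (2.1158, -4.1105, 1.9458)
step 2: θ'=0.9458 (R=1.5000) → pose (1.9365, -5.5375, 0.9458)
step 3: θ'=-0.0542 (R=-0.2500) → pose (2.1528, -5.4342, -0.0542)
step 4: θ'=0.9458 (R=0.5000) → pose (2.5854, -5.2274, 0.9458)
step 5: θ'=1.1958 (R=-8.0000) → pose (1.6290, -6.9780, 1.1958)
step 6: θ'=-1.3042 (R=-1.7500) → pose (4.9456, -7.1580, -1.3042)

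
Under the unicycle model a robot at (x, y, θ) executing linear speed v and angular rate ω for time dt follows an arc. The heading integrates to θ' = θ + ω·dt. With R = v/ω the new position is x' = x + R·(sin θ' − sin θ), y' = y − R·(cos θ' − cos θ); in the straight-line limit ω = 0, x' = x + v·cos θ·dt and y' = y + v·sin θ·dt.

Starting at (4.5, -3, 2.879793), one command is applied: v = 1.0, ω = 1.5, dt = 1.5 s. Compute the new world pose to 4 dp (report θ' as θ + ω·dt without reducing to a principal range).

(3.7180, -3.9142, 5.1298)

θ' = 2.8798 + 1.5·1.5 = 5.1298
R = v/ω = 1.0/1.5 = 0.6667
x' = 4.5 + 0.6667·(sin 5.1298 − sin 2.8798) = 3.7180
y' = -3 − 0.6667·(cos 5.1298 − cos 2.8798) = -3.9142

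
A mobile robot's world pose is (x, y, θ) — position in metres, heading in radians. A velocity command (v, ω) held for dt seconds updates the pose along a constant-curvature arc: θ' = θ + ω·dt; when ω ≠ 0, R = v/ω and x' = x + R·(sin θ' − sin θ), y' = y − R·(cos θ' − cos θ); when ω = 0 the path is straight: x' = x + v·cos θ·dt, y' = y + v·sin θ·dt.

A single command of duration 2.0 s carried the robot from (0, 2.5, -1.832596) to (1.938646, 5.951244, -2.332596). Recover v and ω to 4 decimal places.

v = -2.0000, ω = -0.2500

Δθ = -2.332596 − -1.832596 = -0.500000
ω = Δθ/dt = -0.500000/2.0 = -0.2500
R = −Δy/(cos θ' − cos θ) = 8.0000
v = R·ω = 8.0000·-0.2500 = -2.0000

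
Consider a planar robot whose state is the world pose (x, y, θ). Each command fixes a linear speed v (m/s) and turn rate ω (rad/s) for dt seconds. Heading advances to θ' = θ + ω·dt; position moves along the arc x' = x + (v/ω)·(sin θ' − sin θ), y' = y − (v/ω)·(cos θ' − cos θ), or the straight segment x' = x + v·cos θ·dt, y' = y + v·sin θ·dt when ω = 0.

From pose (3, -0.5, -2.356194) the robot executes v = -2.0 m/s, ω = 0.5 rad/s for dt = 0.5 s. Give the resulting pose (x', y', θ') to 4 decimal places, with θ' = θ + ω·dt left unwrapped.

(3.6118, 0.2877, -2.1062)

θ' = -2.3562 + 0.5·0.5 = -2.1062
R = v/ω = -2.0/0.5 = -4.0000
x' = 3 + -4.0000·(sin -2.1062 − sin -2.3562) = 3.6118
y' = -0.5 − -4.0000·(cos -2.1062 − cos -2.3562) = 0.2877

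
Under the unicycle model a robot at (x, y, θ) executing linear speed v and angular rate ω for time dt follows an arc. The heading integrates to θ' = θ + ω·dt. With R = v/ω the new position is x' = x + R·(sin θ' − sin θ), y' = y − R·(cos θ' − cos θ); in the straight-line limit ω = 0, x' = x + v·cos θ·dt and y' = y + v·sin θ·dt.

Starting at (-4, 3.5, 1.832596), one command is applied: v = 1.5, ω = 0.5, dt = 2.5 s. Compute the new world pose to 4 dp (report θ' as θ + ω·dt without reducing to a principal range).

θ' = 1.8326 + 0.5·2.5 = 3.0826
R = v/ω = 1.5/0.5 = 3.0000
x' = -4 + 3.0000·(sin 3.0826 − sin 1.8326) = -6.7209
y' = 3.5 − 3.0000·(cos 3.0826 − cos 1.8326) = 5.7183

(-6.7209, 5.7183, 3.0826)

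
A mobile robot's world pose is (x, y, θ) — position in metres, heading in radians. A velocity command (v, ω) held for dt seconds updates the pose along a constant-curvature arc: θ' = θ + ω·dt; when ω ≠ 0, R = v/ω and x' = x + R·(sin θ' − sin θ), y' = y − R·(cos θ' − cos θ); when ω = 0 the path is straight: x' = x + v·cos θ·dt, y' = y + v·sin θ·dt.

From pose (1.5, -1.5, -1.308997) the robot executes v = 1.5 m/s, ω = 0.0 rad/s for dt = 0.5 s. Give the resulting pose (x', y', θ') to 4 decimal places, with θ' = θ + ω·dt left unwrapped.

θ' = -1.3090 + 0.0·0.5 = -1.3090
ω = 0 → straight: x' = 1.5 + 1.5·cos(-1.3090)·0.5 = 1.6941
y' = -1.5 + 1.5·sin(-1.3090)·0.5 = -2.2244

(1.6941, -2.2244, -1.3090)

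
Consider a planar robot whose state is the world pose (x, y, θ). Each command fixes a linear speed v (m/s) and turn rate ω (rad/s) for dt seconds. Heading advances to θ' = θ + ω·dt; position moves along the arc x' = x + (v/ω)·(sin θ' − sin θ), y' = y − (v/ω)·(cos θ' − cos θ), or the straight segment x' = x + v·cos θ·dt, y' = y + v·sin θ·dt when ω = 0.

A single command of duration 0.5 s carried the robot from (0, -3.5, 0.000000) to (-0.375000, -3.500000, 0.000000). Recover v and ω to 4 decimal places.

v = -0.7500, ω = 0.0000

Δθ = 0.000000 − 0.000000 = 0.000000
ω = Δθ/dt = 0.000000/0.5 = 0.0000
ω = 0 → v = (Δx·cos θ + Δy·sin θ)/dt = -0.7500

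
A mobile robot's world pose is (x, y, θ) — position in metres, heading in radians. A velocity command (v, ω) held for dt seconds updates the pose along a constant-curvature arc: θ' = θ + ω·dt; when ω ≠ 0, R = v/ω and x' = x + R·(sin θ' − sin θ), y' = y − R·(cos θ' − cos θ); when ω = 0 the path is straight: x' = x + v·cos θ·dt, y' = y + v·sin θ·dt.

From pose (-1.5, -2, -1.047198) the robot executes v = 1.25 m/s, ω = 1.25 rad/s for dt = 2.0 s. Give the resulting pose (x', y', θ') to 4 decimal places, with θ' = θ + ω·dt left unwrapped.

θ' = -1.0472 + 1.25·2.0 = 1.4528
R = v/ω = 1.25/1.25 = 1.0000
x' = -1.5 + 1.0000·(sin 1.4528 − sin -1.0472) = 0.3591
y' = -2 − 1.0000·(cos 1.4528 − cos -1.0472) = -1.6177

(0.3591, -1.6177, 1.4528)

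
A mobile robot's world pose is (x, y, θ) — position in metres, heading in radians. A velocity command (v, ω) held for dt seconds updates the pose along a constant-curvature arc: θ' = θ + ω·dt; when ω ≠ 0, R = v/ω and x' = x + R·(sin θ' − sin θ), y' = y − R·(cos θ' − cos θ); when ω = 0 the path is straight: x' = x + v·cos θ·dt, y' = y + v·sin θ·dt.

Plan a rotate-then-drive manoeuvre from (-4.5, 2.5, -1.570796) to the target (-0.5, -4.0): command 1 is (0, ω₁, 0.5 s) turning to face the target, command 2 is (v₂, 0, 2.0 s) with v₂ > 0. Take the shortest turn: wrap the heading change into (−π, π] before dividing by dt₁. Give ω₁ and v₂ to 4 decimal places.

heading to target = atan2(-4−2.5, -0.5−-4.5) = -1.0191
Δθ = wrap(-1.0191 − -1.5708) = 0.5517; ω₁ = Δθ/dt₁ = 1.1033
distance = √((-0.5−-4.5)² + (-4−2.5)²) = 7.6322; v₂ = distance/dt₂ = 3.8161

ω₁ = 1.1033, v₂ = 3.8161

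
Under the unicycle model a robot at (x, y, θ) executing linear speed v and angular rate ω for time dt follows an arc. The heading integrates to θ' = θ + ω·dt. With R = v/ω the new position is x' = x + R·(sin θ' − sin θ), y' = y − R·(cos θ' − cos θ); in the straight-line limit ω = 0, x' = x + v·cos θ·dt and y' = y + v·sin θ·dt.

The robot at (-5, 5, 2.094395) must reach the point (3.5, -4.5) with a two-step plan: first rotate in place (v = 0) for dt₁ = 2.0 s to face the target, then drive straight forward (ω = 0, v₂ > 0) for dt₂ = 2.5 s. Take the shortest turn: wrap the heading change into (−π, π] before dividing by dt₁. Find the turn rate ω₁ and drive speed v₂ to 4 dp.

heading to target = atan2(-4.5−5, 3.5−-5) = -0.8409
Δθ = wrap(-0.8409 − 2.0944) = -2.9353; ω₁ = Δθ/dt₁ = -1.4676
distance = √((3.5−-5)² + (-4.5−5)²) = 12.7475; v₂ = distance/dt₂ = 5.0990

ω₁ = -1.4676, v₂ = 5.0990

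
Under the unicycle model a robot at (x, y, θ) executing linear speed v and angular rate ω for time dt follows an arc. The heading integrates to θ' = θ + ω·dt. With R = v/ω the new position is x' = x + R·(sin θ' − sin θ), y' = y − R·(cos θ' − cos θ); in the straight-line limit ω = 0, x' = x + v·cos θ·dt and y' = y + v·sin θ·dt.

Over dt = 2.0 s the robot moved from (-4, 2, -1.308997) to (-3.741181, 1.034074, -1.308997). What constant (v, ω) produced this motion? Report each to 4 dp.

Δθ = -1.308997 − -1.308997 = 0.000000
ω = Δθ/dt = 0.000000/2.0 = 0.0000
ω = 0 → v = (Δx·cos θ + Δy·sin θ)/dt = 0.5000

v = 0.5000, ω = 0.0000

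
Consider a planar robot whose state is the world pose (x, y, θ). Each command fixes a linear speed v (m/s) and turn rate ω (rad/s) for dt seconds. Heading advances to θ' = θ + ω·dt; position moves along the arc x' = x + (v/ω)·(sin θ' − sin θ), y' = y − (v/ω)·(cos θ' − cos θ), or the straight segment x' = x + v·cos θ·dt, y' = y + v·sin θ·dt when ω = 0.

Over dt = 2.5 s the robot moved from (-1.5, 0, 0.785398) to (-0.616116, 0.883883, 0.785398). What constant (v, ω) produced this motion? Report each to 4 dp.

Δθ = 0.785398 − 0.785398 = 0.000000
ω = Δθ/dt = 0.000000/2.5 = 0.0000
ω = 0 → v = (Δx·cos θ + Δy·sin θ)/dt = 0.5000

v = 0.5000, ω = 0.0000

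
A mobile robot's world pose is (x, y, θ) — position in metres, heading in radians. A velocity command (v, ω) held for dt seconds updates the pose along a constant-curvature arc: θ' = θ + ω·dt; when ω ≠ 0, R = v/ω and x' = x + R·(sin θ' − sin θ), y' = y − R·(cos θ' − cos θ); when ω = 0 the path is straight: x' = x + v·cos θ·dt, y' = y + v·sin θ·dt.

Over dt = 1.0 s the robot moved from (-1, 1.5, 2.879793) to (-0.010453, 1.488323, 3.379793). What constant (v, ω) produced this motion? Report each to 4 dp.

v = -1.0000, ω = 0.5000

Δθ = 3.379793 − 2.879793 = 0.500000
ω = Δθ/dt = 0.500000/1.0 = 0.5000
R = Δx/(sin θ' − sin θ) = -2.0000
v = R·ω = -2.0000·0.5000 = -1.0000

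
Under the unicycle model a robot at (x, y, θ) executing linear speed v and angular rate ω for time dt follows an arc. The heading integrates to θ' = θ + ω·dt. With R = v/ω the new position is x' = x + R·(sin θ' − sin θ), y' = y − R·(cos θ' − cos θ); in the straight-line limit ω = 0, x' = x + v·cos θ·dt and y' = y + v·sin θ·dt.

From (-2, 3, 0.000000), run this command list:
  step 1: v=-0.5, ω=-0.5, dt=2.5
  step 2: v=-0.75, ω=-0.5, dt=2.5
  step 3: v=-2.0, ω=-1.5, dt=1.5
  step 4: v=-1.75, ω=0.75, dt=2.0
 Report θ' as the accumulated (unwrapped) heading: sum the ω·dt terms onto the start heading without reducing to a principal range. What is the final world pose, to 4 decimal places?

step 1: θ'=-1.2500 (R=1.0000) → pose (-2.9490, 3.6847, -1.2500)
step 2: θ'=-2.5000 (R=1.5000) → pose (-2.4232, 5.3594, -2.5000)
step 3: θ'=-4.7500 (R=1.3333) → pose (-0.2929, 4.2410, -4.7500)
step 4: θ'=-3.2500 (R=-2.3333) → pose (1.7864, 1.8337, -3.2500)

(1.7864, 1.8337, -3.2500)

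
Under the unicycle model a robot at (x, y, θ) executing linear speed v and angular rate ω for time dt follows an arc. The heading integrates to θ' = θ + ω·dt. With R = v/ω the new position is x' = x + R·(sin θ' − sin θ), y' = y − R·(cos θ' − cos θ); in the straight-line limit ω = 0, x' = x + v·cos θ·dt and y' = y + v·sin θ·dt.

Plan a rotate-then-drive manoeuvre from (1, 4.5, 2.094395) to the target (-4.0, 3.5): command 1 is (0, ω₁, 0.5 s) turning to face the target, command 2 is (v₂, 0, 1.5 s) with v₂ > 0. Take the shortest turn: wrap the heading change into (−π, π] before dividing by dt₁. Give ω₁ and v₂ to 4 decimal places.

heading to target = atan2(3.5−4.5, -4−1) = -2.9442
Δθ = wrap(-2.9442 − 2.0944) = 1.2446; ω₁ = Δθ/dt₁ = 2.4892
distance = √((-4−1)² + (3.5−4.5)²) = 5.0990; v₂ = distance/dt₂ = 3.3993

ω₁ = 2.4892, v₂ = 3.3993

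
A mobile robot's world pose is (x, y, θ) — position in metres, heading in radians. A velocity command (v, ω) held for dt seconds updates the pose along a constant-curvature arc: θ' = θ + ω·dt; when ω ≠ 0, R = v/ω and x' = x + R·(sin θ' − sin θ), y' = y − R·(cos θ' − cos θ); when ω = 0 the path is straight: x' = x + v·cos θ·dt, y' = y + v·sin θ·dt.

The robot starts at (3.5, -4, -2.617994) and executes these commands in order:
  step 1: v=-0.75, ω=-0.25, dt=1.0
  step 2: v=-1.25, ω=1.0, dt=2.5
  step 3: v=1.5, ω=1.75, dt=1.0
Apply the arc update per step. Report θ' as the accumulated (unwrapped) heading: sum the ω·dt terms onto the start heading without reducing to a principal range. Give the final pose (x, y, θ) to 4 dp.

(5.4516, -0.7009, 1.3820)

step 1: θ'=-2.8680 (R=3.0000) → pose (4.1894, -3.7097, -2.8680)
step 2: θ'=-0.3680 (R=-1.2500) → pose (4.3013, -1.3398, -0.3680)
step 3: θ'=1.3820 (R=0.8571) → pose (5.4516, -0.7009, 1.3820)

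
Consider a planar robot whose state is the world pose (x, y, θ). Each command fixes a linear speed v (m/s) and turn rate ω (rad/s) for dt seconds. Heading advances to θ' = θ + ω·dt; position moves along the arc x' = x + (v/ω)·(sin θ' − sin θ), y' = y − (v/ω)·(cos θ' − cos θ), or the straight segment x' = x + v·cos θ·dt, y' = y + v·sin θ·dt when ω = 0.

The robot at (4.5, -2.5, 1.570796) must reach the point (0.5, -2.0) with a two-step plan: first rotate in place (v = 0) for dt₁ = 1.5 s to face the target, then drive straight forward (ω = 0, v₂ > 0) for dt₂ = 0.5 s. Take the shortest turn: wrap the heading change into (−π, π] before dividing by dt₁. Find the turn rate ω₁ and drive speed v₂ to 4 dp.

ω₁ = 0.9643, v₂ = 8.0623

heading to target = atan2(-2−-2.5, 0.5−4.5) = 3.0172
Δθ = wrap(3.0172 − 1.5708) = 1.4464; ω₁ = Δθ/dt₁ = 0.9643
distance = √((0.5−4.5)² + (-2−-2.5)²) = 4.0311; v₂ = distance/dt₂ = 8.0623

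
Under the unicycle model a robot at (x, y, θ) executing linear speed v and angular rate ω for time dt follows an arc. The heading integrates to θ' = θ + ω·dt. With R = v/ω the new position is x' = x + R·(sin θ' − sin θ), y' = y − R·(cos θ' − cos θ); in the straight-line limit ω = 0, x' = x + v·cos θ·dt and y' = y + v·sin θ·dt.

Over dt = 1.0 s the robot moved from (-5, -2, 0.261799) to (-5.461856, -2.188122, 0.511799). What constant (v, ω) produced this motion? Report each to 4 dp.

Δθ = 0.511799 − 0.261799 = 0.250000
ω = Δθ/dt = 0.250000/1.0 = 0.2500
R = Δx/(sin θ' − sin θ) = -2.0000
v = R·ω = -2.0000·0.2500 = -0.5000

v = -0.5000, ω = 0.2500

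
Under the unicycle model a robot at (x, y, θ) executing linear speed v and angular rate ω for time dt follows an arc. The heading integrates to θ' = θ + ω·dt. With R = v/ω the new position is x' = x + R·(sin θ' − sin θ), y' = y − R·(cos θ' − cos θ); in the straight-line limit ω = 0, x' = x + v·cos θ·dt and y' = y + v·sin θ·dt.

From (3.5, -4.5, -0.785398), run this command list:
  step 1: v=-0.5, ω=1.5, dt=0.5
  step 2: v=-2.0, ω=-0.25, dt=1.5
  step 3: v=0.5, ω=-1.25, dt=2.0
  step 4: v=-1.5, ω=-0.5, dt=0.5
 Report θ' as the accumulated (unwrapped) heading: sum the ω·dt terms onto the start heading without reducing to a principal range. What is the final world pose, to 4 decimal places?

step 1: θ'=-0.0354 (R=-0.3333) → pose (3.2761, -4.4026, -0.0354)
step 2: θ'=-0.4104 (R=8.0000) → pose (0.3674, -3.7433, -0.4104)
step 3: θ'=-2.9104 (R=-0.4000) → pose (0.2995, -4.4994, -2.9104)
step 4: θ'=-3.1604 (R=3.0000) → pose (1.0433, -4.4201, -3.1604)

(1.0433, -4.4201, -3.1604)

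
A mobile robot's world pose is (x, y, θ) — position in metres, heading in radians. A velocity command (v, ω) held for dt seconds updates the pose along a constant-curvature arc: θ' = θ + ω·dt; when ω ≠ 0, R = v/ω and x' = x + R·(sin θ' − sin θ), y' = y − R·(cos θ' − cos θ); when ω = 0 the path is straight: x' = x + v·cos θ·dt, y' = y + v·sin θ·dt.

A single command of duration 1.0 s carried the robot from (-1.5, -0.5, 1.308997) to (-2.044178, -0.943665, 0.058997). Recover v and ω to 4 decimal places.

Δθ = 0.058997 − 1.308997 = -1.250000
ω = Δθ/dt = -1.250000/1.0 = -1.2500
R = Δx/(sin θ' − sin θ) = 0.6000
v = R·ω = 0.6000·-1.2500 = -0.7500

v = -0.7500, ω = -1.2500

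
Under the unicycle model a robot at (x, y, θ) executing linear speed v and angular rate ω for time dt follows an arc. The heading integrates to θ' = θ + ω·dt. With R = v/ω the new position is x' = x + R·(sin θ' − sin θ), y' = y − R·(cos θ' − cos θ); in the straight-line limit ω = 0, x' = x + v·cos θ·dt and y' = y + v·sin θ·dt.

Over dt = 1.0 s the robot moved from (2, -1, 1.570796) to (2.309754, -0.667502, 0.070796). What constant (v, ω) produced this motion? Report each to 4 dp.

Δθ = 0.070796 − 1.570796 = -1.500000
ω = Δθ/dt = -1.500000/1.0 = -1.5000
R = −Δy/(cos θ' − cos θ) = -0.3333
v = R·ω = -0.3333·-1.5000 = 0.5000

v = 0.5000, ω = -1.5000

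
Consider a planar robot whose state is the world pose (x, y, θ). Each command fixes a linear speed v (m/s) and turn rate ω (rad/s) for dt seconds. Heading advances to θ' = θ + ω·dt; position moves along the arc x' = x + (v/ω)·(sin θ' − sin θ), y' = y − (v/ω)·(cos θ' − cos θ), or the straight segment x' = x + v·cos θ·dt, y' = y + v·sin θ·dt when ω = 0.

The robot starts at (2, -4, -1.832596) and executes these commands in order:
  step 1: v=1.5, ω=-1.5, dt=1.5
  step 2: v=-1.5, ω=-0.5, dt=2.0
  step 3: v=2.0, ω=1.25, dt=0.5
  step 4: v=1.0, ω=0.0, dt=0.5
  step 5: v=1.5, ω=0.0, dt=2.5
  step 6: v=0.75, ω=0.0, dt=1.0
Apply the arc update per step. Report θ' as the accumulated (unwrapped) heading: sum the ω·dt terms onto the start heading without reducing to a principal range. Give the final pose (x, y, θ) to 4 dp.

step 1: θ'=-4.0826 (R=-1.0000) → pose (0.2259, -4.3302, -4.0826)
step 2: θ'=-5.0826 (R=3.0000) → pose (0.5982, -7.1825, -5.0826)
step 3: θ'=-4.4576 (R=1.6000) → pose (0.6550, -6.2004, -4.4576)
step 4: θ'=-4.4576 (straight) → pose (0.5290, -5.7165, -4.4576)
step 5: θ'=-4.4576 (straight) → pose (-0.4162, -2.0876, -4.4576)
step 6: θ'=-4.4576 (straight) → pose (-0.6053, -1.3618, -4.4576)

(-0.6053, -1.3618, -4.4576)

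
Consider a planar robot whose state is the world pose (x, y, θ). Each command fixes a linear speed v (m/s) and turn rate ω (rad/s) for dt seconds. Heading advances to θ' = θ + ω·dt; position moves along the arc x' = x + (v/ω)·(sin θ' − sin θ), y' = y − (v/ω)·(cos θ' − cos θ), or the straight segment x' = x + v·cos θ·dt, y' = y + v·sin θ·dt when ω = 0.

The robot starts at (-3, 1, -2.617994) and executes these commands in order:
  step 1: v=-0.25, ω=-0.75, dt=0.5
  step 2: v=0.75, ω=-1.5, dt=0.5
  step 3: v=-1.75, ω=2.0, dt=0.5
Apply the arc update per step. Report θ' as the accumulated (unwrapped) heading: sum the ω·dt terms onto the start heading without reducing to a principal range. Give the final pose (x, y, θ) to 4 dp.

(-2.4049, 1.0383, -2.7430)

step 1: θ'=-2.9930 (R=0.3333) → pose (-2.8827, 1.0410, -2.9930)
step 2: θ'=-3.7430 (R=-0.5000) → pose (-3.2396, 1.1232, -3.7430)
step 3: θ'=-2.7430 (R=-0.8750) → pose (-2.4049, 1.0383, -2.7430)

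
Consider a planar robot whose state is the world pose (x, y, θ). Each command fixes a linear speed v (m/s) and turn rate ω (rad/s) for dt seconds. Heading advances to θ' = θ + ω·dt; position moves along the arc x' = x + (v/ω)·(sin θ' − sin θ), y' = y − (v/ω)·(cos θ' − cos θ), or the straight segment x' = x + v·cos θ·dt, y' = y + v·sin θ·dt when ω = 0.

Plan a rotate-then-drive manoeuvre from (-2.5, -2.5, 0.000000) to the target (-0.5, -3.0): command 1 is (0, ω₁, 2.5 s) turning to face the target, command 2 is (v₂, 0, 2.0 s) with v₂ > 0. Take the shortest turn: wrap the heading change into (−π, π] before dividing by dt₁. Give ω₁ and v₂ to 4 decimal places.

heading to target = atan2(-3−-2.5, -0.5−-2.5) = -0.2450
Δθ = wrap(-0.2450 − 0.0000) = -0.2450; ω₁ = Δθ/dt₁ = -0.0980
distance = √((-0.5−-2.5)² + (-3−-2.5)²) = 2.0616; v₂ = distance/dt₂ = 1.0308

ω₁ = -0.0980, v₂ = 1.0308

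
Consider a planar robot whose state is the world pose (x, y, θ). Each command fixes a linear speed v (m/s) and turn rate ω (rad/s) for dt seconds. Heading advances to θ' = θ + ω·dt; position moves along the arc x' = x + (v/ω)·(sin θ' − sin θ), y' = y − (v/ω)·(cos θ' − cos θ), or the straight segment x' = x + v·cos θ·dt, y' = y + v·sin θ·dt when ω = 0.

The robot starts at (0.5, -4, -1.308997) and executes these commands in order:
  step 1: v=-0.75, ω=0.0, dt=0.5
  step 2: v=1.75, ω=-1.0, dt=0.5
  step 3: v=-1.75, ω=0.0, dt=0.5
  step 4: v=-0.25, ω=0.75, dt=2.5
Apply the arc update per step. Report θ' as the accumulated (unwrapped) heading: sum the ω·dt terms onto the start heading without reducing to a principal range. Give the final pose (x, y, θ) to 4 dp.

step 1: θ'=-1.3090 (straight) → pose (0.4029, -3.6378, -1.3090)
step 2: θ'=-1.8090 (R=-1.7500) → pose (0.4132, -4.5036, -1.8090)
step 3: θ'=-1.8090 (straight) → pose (0.6196, -3.6533, -1.8090)
step 4: θ'=0.0660 (R=-0.3333) → pose (0.2737, -3.2421, 0.0660)

(0.2737, -3.2421, 0.0660)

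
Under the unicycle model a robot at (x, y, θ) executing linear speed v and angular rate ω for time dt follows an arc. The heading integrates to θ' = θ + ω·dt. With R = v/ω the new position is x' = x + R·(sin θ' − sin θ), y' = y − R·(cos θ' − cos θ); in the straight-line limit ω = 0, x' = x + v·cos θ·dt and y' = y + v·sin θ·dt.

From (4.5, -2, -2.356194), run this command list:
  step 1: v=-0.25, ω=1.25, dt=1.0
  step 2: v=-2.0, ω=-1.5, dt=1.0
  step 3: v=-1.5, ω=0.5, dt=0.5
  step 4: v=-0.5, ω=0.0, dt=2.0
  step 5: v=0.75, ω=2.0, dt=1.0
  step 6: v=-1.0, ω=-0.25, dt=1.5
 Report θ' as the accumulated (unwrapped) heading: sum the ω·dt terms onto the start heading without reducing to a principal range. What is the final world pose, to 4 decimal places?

(5.2052, 1.2960, -0.7312)

step 1: θ'=-1.1062 (R=-0.2000) → pose (4.5374, -1.7690, -1.1062)
step 2: θ'=-2.6062 (R=1.3333) → pose (5.0491, -0.0248, -2.6062)
step 3: θ'=-2.3562 (R=-3.0000) → pose (5.6399, 0.4341, -2.3562)
step 4: θ'=-2.3562 (straight) → pose (6.3470, 1.1412, -2.3562)
step 5: θ'=-0.3562 (R=0.3750) → pose (6.4814, 0.5246, -0.3562)
step 6: θ'=-0.7312 (R=4.0000) → pose (5.2052, 1.2960, -0.7312)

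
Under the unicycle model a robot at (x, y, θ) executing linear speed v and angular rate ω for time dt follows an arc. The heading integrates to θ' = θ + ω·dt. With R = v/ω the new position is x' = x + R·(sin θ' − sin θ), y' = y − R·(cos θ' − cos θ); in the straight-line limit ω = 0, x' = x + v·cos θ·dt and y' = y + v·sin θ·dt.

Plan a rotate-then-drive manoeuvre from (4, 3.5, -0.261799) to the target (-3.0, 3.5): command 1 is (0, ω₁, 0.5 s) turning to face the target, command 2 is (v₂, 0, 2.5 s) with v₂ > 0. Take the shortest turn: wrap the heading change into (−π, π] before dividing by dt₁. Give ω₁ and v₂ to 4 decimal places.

ω₁ = -5.7596, v₂ = 2.8000

heading to target = atan2(3.5−3.5, -3−4) = 3.1416
Δθ = wrap(3.1416 − -0.2618) = -2.8798; ω₁ = Δθ/dt₁ = -5.7596
distance = √((-3−4)² + (3.5−3.5)²) = 7.0000; v₂ = distance/dt₂ = 2.8000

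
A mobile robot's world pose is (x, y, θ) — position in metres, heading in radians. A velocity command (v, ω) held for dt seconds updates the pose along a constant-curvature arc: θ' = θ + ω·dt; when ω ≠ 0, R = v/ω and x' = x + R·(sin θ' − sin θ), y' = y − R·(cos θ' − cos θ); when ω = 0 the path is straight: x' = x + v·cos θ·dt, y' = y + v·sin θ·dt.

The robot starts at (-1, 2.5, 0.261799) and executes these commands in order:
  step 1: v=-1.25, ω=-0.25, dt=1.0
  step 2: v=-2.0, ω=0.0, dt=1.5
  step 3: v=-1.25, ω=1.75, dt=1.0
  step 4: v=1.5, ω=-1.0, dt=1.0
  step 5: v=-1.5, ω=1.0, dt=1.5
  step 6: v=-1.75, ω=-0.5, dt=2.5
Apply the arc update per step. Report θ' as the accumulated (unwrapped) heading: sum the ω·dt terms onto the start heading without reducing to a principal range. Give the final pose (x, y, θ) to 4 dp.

(-5.3408, -3.3132, 1.0118)

step 1: θ'=0.0118 (R=5.0000) → pose (-2.2351, 2.3300, 0.0118)
step 2: θ'=0.0118 (straight) → pose (-5.2349, 2.2946, 0.0118)
step 3: θ'=1.7618 (R=-0.7143) → pose (-5.9278, 1.4447, 1.7618)
step 4: θ'=0.7618 (R=-1.5000) → pose (-5.4904, 2.8149, 0.7618)
step 5: θ'=2.2618 (R=-1.5000) → pose (-5.6109, 0.7735, 2.2618)
step 6: θ'=1.0118 (R=3.5000) → pose (-5.3408, -3.3132, 1.0118)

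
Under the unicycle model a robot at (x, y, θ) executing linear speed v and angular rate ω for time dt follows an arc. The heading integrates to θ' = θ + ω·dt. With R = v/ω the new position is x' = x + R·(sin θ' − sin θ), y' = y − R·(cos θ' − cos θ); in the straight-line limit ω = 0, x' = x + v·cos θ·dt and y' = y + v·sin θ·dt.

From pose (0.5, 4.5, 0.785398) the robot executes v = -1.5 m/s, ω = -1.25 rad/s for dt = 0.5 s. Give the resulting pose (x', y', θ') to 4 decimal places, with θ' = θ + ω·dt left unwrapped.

(-0.1569, 4.1639, 0.1604)

θ' = 0.7854 + -1.25·0.5 = 0.1604
R = v/ω = -1.5/-1.25 = 1.2000
x' = 0.5 + 1.2000·(sin 0.1604 − sin 0.7854) = -0.1569
y' = 4.5 − 1.2000·(cos 0.1604 − cos 0.7854) = 4.1639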